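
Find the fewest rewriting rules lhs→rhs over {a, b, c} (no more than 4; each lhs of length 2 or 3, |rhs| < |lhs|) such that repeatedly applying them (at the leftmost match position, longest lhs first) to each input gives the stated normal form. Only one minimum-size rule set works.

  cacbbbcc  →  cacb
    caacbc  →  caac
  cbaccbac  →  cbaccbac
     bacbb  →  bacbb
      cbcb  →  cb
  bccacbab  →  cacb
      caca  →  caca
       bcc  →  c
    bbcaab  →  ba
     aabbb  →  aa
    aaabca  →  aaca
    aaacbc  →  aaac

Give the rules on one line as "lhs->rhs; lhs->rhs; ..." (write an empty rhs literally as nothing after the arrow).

ab->; abb->aa; bc->

  | cacbbbcc => cacbbc => cacb
  | caacbc => caac
  | cbaccbac
  | bacbb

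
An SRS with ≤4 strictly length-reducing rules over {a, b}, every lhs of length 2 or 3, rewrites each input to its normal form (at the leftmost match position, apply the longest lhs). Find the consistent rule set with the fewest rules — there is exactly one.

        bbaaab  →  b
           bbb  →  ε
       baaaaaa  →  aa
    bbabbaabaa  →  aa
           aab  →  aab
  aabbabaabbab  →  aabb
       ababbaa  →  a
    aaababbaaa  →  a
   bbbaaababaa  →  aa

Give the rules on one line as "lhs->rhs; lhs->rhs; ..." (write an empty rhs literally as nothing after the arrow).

  | bbaaab => baaab => aaab => bab => b
  | bbb => ε
  | baaaaaa => aaaaaa => baaaa => aaaa => baa => aa
  | bbabbaabaa => bbbaabaa => aabaa => aaaa => baa => aa

aaa->ba; ba->a; bab->b; bbb->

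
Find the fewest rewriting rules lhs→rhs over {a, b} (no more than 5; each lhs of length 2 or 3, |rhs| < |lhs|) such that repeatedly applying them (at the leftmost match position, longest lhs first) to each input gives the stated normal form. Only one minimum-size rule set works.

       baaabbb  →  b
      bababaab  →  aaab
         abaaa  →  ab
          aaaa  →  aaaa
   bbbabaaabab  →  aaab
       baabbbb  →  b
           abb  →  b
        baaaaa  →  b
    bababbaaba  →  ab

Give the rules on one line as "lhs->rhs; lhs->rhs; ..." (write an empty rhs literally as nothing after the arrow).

  | baaabbb => baabbb => babbb => abbb => bbb => bb => b
  | bababaab => ababaab => aabaab => aabab => aaab
  | abaaa => abaa => aba => ab
  | aaaa

abb->bb; ba->b; bab->ab; bb->b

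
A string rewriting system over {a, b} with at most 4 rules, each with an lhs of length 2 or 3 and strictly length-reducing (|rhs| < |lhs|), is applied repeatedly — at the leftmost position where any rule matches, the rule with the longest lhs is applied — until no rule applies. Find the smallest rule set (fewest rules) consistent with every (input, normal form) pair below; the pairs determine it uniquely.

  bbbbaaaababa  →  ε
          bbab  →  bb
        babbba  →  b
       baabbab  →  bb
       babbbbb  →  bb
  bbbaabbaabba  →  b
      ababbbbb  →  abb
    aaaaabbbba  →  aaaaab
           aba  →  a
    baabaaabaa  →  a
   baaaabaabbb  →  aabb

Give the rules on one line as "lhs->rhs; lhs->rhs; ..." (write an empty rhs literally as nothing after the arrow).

  | bbbbaaaababa => bbbaaaababa => bbaaaababa => baababa => baba => ba => ε
  | bbab => bb
  | babbba => bbba => bba => b
  | baabbab => bbab => bb

ba->; baa->; bbb->bb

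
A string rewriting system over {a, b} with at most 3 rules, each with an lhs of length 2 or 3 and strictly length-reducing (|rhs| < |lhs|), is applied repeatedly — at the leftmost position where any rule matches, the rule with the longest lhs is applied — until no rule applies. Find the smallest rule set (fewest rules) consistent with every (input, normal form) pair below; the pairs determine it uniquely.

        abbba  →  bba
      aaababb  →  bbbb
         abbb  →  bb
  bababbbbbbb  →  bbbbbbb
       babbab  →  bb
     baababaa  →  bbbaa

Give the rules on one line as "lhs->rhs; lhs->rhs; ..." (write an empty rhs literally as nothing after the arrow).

aaa->bb; aab->bb; ab->

  | abbba => bba
  | aaababb => bbbabb => bbbb
  | abbb => bb
  | bababbbbbbb => babbbbbbb => bbbbbbb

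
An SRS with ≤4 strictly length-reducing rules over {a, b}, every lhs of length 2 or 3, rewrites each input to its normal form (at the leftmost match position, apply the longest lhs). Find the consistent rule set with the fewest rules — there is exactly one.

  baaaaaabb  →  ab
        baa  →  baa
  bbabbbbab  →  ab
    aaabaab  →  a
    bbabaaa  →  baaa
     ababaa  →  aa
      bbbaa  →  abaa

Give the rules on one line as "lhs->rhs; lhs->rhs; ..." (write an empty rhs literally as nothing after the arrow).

  | baaaaaabb => baaaabbb => baabbbb => bbbbbb => abbbb => aabb => bbb => ab
  | baa
  | bbabbbbab => bbbbab => abbab => ab
  | aaabaab => abbaab => aab => bb => a

aab->bb; bab->bb; bb->a; bba->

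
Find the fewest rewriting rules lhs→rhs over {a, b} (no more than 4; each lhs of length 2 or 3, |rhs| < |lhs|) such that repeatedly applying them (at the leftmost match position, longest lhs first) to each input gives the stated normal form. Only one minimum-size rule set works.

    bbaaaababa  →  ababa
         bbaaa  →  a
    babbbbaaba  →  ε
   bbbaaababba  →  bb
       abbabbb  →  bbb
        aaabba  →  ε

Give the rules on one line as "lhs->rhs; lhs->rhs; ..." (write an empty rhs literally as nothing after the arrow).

aa->a; abb->bb; bba->

  | bbaaaababa => aaababa => aababa => ababa
  | bbaaa => aa => a
  | babbbbaaba => bbbbbaaba => bbbaba => bba => ε
  | bbbaaababba => baababba => bababba => babbba => bbbba => bb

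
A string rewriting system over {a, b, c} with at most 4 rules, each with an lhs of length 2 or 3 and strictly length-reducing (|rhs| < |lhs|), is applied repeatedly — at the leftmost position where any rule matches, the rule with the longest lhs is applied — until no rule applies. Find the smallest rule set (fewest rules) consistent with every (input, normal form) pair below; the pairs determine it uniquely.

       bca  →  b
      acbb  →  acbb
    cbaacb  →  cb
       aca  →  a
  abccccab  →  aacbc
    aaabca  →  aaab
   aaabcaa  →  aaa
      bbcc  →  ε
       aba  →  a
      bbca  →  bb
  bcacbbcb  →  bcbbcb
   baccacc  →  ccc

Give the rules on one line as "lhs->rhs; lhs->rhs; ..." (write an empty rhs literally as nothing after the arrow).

ba->; bcc->a; ca->; cab->bc

  | bca => b
  | acbb
  | cbaacb => cacb => cb
  | aca => a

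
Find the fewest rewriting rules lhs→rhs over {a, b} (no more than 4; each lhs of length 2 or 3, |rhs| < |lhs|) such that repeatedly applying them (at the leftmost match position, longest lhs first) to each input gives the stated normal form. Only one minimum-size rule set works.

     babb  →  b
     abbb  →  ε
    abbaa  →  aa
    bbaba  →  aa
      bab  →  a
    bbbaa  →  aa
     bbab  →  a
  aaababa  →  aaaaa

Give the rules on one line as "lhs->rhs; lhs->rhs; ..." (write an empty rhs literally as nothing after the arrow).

ab->a; abb->b; ba->a; bb->

  | babb => abb => b
  | abbb => bb => ε
  | abbaa => baa => aa
  | bbaba => aba => aa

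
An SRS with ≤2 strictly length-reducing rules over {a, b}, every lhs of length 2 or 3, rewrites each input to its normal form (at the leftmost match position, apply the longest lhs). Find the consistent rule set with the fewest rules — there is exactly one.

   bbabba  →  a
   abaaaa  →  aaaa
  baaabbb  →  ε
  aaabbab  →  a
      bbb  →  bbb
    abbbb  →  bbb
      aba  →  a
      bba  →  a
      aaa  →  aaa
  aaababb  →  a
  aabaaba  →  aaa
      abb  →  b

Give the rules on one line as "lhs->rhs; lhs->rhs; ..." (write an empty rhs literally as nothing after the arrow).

ab->; ba->a

  | bbabba => babba => abba => ba => a
  | abaaaa => aaaa
  | baaabbb => aaabbb => aabb => ab => ε
  | aaabbab => aabab => aab => a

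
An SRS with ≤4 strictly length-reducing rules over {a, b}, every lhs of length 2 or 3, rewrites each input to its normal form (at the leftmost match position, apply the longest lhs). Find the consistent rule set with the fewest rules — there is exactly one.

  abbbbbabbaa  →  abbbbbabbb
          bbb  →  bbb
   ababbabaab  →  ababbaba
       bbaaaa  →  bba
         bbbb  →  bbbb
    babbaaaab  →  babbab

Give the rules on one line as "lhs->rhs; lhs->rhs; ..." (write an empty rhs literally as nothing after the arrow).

  | abbbbbabbaa => abbbbbabbb
  | bbb
  | ababbabaab => ababbaba
  | bbaaaa => bba

aa->b; aaa->; aab->a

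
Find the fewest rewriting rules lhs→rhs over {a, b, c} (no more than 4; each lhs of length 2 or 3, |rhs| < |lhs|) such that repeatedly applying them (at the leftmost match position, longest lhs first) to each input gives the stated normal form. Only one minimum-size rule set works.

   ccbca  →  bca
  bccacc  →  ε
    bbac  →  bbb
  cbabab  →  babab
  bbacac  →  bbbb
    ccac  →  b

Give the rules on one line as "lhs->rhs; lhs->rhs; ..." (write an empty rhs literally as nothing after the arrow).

ac->b; bbc->; cb->b

  | ccbca => cbca => bca
  | bccacc => bccbc => bcbc => bbc => ε
  | bbac => bbb
  | cbabab => babab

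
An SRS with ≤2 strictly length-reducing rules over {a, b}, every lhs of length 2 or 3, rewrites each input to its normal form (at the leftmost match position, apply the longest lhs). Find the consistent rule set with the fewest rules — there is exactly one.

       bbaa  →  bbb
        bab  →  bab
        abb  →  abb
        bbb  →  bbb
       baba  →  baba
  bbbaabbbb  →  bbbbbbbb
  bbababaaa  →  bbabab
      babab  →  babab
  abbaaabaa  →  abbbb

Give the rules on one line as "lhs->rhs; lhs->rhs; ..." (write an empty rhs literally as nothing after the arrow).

  | bbaa => bbb
  | bab
  | abb
  | bbb

aa->b; aaa->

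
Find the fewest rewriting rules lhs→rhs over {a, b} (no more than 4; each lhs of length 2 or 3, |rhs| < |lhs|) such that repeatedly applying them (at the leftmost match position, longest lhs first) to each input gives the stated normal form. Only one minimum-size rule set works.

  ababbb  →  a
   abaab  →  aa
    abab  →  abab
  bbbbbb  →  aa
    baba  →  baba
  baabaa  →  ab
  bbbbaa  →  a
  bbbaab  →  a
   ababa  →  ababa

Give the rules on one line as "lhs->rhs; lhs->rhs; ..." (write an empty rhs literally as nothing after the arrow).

  | ababbb => abaa => abb => a
  | abaab => abbb => aa
  | abab
  | bbbbbb => abbb => aa

aaa->ab; baa->bb; bb->; bbb->a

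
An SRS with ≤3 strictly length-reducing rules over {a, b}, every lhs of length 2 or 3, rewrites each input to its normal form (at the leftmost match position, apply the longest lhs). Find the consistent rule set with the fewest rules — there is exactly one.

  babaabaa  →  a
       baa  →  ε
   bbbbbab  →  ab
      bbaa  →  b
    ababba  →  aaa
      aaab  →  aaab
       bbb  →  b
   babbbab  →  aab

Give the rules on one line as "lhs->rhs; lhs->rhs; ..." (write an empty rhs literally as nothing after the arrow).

ba->a; baa->; bbb->b

  | babaabaa => abaabaa => abaa => a
  | baa => ε
  | bbbbbab => bbbab => bab => ab
  | bbaa => b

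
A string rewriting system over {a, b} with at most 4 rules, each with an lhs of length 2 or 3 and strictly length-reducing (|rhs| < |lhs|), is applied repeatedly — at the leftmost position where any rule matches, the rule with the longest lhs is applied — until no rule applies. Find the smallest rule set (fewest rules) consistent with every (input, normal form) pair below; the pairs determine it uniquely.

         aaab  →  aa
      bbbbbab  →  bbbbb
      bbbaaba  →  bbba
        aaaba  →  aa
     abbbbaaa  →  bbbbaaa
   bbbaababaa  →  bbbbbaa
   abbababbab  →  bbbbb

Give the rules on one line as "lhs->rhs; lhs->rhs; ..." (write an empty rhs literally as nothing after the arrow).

  | aaab => aa
  | bbbbbab => bbbbb
  | bbbaaba => bbbaab => bbba
  | aaaba => aaab => aa

ab->; aba->ab; abb->bb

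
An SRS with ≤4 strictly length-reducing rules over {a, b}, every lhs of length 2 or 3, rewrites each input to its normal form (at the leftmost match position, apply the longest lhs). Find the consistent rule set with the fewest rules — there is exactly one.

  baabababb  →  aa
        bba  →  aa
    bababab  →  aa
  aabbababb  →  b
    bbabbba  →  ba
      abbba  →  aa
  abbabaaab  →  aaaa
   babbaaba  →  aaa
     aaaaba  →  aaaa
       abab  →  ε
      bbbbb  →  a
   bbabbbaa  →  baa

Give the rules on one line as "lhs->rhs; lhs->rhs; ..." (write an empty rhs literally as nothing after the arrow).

  | baabababb => baababb => baabb => bab => aa
  | bba => aa
  | bababab => aaabab => aaab => aa
  | aabbababb => abababb => ababb => abb => b

ab->; bab->aa; bb->a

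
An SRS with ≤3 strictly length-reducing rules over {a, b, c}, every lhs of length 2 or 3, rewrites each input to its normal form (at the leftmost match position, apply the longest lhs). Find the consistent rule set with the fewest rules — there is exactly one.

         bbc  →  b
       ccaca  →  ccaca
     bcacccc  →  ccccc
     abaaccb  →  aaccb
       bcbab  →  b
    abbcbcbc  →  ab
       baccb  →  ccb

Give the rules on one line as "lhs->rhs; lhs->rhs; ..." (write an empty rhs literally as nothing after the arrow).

ba->; bc->; bca->c

  | bbc => b
  | ccaca
  | bcacccc => ccccc
  | abaaccb => aaccb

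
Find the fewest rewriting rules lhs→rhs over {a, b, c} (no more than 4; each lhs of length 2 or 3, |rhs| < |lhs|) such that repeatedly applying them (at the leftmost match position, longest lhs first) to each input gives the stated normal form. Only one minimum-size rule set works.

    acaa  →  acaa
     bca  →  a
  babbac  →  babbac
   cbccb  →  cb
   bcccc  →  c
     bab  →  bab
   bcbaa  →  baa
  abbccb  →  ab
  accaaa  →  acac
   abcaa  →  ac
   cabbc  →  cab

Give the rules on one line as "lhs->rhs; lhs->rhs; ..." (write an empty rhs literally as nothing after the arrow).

aaa->ac; bc->; cc->c

  | acaa
  | bca => a
  | babbac
  | cbccb => ccb => cb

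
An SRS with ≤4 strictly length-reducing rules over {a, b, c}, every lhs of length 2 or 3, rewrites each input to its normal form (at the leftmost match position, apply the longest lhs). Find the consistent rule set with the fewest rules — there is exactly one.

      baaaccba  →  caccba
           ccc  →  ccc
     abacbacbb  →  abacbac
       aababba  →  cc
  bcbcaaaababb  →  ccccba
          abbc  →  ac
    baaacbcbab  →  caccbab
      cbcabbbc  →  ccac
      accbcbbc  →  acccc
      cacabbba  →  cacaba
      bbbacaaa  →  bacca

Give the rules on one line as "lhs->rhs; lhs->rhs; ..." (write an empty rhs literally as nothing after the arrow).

aa->c; bb->; bc->c

  | baaaccba => bcaccba => caccba
  | ccc
  | abacbacbb => abacbac
  | aababba => cbabba => cbaa => cbc => cc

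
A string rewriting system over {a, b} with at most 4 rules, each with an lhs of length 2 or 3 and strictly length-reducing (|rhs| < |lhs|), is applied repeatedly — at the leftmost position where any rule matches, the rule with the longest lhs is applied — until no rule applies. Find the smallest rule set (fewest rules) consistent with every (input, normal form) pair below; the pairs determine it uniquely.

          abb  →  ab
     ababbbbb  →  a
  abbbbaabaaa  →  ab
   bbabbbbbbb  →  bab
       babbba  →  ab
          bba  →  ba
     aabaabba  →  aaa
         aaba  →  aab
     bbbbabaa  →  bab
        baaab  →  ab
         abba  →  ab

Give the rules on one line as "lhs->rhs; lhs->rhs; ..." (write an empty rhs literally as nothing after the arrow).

  | abb => ab
  | ababbbbb => abbbbbb => abbb => a
  | abbbbaabaaa => abaabaaa => ababaaa => abbaaa => abaaa => abaa => aba => ab
  | bbabbbbbbb => babbbbbbb => babbbb => bab

aba->ab; baa->ab; bb->b; bbb->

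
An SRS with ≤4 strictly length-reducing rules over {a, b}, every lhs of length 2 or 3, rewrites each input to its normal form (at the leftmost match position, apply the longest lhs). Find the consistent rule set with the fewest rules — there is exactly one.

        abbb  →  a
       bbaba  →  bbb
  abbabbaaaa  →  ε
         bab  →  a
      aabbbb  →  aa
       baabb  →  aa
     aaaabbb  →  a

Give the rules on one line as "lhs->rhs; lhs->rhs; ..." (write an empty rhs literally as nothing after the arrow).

aaa->; ab->a; ba->a; bba->bb

  | abbb => abb => ab => a
  | bbaba => bbba => bbb
  | abbabbaaaa => ababbaaaa => aabbaaaa => aabaaaa => aaaaaa => aaa => ε
  | bab => ab => a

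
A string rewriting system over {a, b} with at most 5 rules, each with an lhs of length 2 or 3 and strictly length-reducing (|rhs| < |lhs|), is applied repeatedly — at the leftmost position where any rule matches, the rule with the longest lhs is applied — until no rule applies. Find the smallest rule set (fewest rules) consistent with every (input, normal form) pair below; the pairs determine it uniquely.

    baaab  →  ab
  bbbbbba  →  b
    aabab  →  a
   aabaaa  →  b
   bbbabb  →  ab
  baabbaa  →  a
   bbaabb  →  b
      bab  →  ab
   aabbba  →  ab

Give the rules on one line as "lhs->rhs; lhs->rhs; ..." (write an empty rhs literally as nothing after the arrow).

  | baaab => aaab => bab => ab
  | bbbbbba => abbbba => aabba => bbba => aba => aa => b
  | aabab => bbab => bb => a
  | aabaaa => bbaaa => baa => aa => b

aa->b; ba->a; bb->a; bba->b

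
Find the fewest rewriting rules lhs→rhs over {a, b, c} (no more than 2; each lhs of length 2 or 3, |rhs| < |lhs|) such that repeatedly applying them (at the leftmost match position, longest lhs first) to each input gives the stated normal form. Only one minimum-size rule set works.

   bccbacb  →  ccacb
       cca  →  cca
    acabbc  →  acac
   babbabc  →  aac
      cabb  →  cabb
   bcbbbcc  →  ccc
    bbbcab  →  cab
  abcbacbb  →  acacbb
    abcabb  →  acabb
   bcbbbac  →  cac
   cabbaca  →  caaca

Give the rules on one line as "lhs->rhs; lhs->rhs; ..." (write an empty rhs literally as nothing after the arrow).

  | bccbacb => ccbacb => ccacb
  | cca
  | acabbc => acabc => acac
  | babbabc => abbabc => ababc => aabc => aac

ba->a; bc->c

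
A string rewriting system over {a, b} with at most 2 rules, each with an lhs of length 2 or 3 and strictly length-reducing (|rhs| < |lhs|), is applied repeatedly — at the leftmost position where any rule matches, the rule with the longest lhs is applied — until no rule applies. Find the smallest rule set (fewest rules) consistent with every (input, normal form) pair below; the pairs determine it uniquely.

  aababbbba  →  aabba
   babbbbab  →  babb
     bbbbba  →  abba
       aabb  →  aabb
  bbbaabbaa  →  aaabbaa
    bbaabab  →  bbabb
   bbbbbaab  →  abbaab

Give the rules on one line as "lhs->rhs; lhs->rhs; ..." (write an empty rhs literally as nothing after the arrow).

aba->b; bbb->a

  | aababbbba => abbbbba => aabba
  | babbbbab => baabab => babb
  | bbbbba => abba
  | aabb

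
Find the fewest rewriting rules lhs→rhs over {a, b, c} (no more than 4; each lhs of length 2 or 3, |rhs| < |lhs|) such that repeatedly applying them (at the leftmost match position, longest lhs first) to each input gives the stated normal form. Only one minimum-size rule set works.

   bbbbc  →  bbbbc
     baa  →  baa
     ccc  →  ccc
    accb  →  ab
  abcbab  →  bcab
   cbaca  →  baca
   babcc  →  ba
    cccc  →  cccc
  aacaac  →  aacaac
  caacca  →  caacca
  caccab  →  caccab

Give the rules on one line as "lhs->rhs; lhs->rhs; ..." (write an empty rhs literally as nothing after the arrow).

abb->bc; bcc->; cb->b

  | bbbbc
  | baa
  | ccc
  | accb => acb => ab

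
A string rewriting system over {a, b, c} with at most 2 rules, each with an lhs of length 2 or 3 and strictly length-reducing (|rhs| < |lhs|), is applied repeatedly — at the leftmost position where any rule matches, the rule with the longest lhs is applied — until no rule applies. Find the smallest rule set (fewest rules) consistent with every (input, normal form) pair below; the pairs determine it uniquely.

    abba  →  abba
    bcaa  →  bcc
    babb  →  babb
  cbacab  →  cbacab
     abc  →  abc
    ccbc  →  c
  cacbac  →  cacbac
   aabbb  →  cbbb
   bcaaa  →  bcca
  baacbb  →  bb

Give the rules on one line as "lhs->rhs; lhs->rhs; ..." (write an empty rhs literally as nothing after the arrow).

  | abba
  | bcaa => bcc
  | babb
  | cbacab

aa->c; ccb->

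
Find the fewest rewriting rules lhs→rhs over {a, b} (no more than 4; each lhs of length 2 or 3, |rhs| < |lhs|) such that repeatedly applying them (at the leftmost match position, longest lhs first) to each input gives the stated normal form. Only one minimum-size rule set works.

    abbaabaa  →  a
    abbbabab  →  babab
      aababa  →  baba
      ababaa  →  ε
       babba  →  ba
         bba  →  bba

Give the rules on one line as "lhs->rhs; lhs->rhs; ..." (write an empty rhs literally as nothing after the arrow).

aa->; abb->; baa->a

  | abbaabaa => aabaa => baa => a
  | abbbabab => babab
  | aababa => baba
  | ababaa => abaa => aa => ε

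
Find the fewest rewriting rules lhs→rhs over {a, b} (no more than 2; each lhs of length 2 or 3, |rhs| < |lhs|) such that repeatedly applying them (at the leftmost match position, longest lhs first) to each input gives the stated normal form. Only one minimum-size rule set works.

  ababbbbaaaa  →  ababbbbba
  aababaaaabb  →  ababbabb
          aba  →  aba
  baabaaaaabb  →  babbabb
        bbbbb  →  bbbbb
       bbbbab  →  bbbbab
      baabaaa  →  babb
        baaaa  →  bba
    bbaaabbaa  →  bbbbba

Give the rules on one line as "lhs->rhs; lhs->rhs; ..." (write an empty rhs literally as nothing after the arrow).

aa->a; aaa->b

  | ababbbbaaaa => ababbbbba
  | aababaaaabb => ababaaaabb => ababbabb
  | aba
  | baabaaaaabb => babaaaaabb => babbaabb => babbabb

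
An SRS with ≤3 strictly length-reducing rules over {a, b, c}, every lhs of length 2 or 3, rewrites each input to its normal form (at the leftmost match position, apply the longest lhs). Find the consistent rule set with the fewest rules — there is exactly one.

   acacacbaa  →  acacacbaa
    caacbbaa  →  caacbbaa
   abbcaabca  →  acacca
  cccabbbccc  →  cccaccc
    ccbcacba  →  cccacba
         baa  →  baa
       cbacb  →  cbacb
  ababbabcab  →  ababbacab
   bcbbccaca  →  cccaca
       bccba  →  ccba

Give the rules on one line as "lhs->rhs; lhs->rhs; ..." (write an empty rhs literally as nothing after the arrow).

  | acacacbaa
  | caacbbaa
  | abbcaabca => abcaabca => acaabca => acacca
  | cccabbbccc => cccabbccc => cccabccc => cccaccc

aab->ac; bc->c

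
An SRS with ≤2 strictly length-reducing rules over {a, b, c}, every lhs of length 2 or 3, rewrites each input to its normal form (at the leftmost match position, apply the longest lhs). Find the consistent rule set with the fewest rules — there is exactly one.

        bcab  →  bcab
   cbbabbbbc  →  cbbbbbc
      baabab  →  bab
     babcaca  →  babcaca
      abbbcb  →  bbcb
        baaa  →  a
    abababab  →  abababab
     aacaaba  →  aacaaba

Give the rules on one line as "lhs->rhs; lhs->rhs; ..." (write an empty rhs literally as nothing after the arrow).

abb->b; baa->

  | bcab
  | cbbabbbbc => cbbbbbc
  | baabab => bab
  | babcaca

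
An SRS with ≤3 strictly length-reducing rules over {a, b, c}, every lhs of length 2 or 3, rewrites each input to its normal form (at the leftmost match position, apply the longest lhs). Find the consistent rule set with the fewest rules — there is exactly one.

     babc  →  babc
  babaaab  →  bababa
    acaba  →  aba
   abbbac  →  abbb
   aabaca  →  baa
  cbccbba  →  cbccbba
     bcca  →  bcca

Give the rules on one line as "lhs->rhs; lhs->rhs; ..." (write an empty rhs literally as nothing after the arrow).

aab->ba; ac->

  | babc
  | babaaab => bababa
  | acaba => aba
  | abbbac => abbb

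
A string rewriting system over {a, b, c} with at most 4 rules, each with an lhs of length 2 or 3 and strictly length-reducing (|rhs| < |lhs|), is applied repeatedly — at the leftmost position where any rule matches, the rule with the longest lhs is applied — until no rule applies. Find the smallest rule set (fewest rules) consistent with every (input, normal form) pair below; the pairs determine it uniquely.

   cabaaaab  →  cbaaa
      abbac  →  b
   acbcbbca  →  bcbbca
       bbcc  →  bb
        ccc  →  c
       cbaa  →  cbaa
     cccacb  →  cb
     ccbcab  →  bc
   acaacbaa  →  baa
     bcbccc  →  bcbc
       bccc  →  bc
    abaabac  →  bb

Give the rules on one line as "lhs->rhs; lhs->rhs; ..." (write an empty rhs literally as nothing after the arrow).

ab->; aba->ba; ac->; cc->

  | cabaaaab => cbaaaab => cbaaa
  | abbac => bac => b
  | acbcbbca => bcbbca
  | bbcc => bb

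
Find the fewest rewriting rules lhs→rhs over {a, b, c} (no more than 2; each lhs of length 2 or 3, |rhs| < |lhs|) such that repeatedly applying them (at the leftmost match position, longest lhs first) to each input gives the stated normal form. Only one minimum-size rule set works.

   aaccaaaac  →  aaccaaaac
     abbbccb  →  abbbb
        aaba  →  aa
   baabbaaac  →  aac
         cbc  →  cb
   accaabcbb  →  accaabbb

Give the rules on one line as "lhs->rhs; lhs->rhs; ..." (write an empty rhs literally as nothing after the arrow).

ba->; bc->b

  | aaccaaaac
  | abbbccb => abbbcb => abbbb
  | aaba => aa
  | baabbaaac => abbaaac => abaac => aac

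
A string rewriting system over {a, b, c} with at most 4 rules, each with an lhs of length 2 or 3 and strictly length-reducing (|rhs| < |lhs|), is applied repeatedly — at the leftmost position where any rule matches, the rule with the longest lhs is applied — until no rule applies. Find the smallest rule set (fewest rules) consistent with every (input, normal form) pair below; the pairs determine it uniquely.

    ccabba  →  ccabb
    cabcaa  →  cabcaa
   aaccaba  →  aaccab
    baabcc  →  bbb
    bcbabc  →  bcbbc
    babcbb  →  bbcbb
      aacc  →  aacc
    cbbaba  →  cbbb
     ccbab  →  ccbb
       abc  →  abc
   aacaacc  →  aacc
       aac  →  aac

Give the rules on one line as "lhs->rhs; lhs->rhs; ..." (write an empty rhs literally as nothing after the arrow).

  | ccabba => ccabb
  | cabcaa
  | aaccaba => aaccab
  | baabcc => babcc => bbcc => bbb

aca->; ba->b; bcc->bb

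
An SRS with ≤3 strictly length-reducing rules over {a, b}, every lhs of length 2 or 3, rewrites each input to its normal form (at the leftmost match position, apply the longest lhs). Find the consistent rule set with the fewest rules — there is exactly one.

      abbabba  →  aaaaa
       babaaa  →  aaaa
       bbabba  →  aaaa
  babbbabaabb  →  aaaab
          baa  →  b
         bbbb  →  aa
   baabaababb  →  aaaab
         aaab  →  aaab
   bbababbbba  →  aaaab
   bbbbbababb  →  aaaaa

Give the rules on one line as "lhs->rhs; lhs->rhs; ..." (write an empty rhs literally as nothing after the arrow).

ba->b; bb->a

  | abbabba => aaabba => aaaaa
  | babaaa => bbaaa => aaaa
  | bbabba => aabba => aaaa
  | babbbabaabb => bbbbabaabb => abbabaabb => aaabaabb => aaababb => aaabbb => aaaab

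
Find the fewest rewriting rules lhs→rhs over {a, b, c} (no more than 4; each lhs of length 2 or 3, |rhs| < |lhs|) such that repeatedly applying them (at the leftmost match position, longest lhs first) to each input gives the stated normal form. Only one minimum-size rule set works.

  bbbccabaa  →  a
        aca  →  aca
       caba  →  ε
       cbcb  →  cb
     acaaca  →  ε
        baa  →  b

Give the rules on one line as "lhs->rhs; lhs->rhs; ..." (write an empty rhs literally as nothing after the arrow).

  | bbbccabaa => bbcabaa => babaa => bca => a
  | aca
  | caba => cc => ε
  | cbcb => cb

aa->; aba->c; bc->; cc->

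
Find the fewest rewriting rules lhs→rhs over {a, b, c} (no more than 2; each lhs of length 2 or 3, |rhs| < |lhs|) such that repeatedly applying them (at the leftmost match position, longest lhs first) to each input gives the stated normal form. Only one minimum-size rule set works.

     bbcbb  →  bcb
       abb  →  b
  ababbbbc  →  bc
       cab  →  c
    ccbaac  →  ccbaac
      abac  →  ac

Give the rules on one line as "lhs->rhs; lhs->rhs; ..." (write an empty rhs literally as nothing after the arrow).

  | bbcbb => bcbb => bcb
  | abb => b
  | ababbbbc => abbbbc => bbbc => bbc => bc
  | cab => c

ab->; bb->b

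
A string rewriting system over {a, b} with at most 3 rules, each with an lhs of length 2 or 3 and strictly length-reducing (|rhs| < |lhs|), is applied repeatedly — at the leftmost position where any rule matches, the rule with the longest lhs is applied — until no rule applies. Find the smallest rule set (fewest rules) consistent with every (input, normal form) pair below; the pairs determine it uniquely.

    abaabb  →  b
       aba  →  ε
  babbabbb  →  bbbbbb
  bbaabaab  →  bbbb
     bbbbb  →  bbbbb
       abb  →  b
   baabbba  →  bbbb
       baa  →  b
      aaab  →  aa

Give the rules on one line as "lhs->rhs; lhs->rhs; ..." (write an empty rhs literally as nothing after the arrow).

  | abaabb => abb => b
  | aba => ε
  | babbabbb => bbbabbb => bbbbbb
  | bbaabaab => bbabaab => bbbaab => bbbab => bbbb

ab->; aba->; ba->b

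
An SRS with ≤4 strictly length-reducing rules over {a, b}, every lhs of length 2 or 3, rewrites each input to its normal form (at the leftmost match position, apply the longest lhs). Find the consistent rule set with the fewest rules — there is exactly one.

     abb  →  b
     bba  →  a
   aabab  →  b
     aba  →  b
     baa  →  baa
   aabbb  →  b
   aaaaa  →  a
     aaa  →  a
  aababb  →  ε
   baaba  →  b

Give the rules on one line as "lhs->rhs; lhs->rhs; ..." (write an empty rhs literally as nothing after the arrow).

aaa->a; ab->; aba->b; bb->

  | abb => b
  | bba => a
  | aabab => abb => b
  | aba => b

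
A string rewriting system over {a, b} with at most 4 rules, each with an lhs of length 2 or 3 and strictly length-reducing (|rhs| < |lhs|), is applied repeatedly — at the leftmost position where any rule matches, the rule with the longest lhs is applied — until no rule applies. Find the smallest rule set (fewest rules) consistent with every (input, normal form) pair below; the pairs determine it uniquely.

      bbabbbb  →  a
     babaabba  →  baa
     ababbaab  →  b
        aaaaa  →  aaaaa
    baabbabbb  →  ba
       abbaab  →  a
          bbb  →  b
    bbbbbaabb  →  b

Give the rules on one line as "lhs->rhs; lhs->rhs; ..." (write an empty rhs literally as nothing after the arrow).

  | bbabbbb => abbbb => abbb => abb => ab => a
  | babaabba => baaabba => babba => baba => baa
  | ababbaab => aabbaab => bbaab => aab => b
  | aaaaa

aab->b; ab->a; bb->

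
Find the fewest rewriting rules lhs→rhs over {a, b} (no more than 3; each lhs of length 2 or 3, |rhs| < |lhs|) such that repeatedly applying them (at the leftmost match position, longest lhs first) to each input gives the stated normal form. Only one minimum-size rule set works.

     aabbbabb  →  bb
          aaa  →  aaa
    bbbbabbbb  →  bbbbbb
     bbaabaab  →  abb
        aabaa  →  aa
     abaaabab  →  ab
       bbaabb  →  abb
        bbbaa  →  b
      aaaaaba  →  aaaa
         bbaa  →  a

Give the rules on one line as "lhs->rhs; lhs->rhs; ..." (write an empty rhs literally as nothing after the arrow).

aab->; ba->b; bba->

  | aabbbabb => bbabb => bb
  | aaa
  | bbbbabbbb => bbbbbb
  | bbaabaab => abaab => abab => abb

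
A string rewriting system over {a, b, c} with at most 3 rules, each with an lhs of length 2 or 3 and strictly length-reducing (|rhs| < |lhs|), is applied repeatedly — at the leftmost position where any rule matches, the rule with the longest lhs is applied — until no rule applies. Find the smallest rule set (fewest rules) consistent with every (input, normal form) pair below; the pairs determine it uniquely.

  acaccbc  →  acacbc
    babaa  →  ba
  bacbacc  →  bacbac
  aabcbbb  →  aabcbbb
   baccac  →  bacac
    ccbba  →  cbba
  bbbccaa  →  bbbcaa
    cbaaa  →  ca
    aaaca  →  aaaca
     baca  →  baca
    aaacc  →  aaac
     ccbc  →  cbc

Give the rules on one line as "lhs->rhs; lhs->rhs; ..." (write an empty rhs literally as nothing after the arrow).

baa->; cc->c

  | acaccbc => acacbc
  | babaa => ba
  | bacbacc => bacbac
  | aabcbbb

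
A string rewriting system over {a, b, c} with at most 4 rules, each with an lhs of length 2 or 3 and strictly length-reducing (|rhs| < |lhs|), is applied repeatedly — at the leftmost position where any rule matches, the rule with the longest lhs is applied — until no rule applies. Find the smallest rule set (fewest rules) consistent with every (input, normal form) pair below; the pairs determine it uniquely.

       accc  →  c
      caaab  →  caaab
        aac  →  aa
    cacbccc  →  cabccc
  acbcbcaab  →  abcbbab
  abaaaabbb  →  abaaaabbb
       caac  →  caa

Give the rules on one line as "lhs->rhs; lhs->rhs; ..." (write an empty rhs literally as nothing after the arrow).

  | accc => c
  | caaab
  | aac => aa
  | cacbccc => cabccc

ac->a; acc->; bca->bb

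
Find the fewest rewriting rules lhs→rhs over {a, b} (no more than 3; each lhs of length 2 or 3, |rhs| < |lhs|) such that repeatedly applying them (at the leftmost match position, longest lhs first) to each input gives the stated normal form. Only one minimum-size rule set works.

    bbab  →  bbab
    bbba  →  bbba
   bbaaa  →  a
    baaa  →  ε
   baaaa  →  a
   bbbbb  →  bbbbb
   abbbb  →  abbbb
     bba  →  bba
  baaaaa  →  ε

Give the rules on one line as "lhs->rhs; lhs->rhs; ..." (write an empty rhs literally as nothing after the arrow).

aa->; baa->a

  | bbab
  | bbba
  | bbaaa => baa => a
  | baaa => aa => ε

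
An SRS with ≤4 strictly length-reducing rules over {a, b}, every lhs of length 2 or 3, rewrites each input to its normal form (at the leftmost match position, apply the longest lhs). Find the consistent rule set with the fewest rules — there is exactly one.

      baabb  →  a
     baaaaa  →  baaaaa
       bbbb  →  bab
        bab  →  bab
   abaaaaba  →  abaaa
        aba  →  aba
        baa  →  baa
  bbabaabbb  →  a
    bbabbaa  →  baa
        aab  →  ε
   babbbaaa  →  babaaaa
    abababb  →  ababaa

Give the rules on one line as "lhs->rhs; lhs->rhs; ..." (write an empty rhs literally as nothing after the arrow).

  | baabb => bb => a
  | baaaaa
  | bbbb => bab
  | bab

aab->; bb->a; bbb->ba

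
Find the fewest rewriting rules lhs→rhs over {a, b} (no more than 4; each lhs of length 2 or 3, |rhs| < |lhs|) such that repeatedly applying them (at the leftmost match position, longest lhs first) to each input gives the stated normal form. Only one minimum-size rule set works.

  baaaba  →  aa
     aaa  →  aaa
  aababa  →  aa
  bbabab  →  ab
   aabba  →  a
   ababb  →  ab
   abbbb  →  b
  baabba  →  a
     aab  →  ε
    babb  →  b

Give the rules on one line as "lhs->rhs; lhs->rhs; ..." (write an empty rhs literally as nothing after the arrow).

aab->; ba->a; bab->; bb->a

  | baaaba => aaaba => aa
  | aaa
  | aababa => aba => aa
  | bbabab => aabab => ab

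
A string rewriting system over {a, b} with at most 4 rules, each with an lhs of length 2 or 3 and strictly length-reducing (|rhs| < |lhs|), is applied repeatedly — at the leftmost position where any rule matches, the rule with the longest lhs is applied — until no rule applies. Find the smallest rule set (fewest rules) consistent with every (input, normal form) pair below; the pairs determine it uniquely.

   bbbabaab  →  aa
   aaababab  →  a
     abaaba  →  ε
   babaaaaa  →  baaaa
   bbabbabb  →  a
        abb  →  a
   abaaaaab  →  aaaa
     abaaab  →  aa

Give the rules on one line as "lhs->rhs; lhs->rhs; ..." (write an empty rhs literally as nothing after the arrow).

  | bbbabaab => aabaab => aab => aa
  | aaababab => aabab => ab => a
  | abaaba => aba => ε
  | babaaaaa => baaaa

ab->a; aba->; bbb->a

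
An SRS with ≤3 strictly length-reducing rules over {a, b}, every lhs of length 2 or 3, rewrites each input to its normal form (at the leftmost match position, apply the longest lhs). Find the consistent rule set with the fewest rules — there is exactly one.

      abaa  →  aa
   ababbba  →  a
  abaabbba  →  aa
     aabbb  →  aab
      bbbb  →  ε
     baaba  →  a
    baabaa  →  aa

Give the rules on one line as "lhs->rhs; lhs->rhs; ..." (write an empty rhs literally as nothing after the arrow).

  | abaa => aa
  | ababbba => abbba => aba => a
  | abaabbba => aabbba => aaba => aa
  | aabbb => aab

ba->; bb->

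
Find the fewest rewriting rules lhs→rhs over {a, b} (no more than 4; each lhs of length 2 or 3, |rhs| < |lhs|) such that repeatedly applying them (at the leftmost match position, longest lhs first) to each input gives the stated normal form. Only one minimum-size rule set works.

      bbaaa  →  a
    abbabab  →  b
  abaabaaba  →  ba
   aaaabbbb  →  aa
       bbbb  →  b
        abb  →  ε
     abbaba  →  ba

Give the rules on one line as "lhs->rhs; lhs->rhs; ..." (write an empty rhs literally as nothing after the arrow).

  | bbaaa => baaa => a
  | abbabab => abab => bab => bb => b
  | abaabaaba => baabaaba => baaba => ba
  | aaaabbbb => aaabb => aa

ab->b; abb->; baa->; bb->b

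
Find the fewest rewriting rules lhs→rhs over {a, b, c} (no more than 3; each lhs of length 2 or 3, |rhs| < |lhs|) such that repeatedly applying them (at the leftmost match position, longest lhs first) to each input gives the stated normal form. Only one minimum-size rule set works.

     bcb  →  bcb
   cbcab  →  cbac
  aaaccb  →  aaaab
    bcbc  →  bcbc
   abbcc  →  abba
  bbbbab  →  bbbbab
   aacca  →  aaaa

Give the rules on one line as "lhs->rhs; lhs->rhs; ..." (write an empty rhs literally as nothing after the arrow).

cab->ac; cc->a

  | bcb
  | cbcab => cbac
  | aaaccb => aaaab
  | bcbc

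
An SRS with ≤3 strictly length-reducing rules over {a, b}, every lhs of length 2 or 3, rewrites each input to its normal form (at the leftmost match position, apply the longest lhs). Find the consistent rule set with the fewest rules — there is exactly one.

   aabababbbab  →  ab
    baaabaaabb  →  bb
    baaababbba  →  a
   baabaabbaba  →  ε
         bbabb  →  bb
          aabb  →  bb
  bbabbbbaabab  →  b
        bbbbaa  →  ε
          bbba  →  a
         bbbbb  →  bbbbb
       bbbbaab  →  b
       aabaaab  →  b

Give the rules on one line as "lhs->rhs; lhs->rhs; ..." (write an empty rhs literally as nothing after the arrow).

aa->; ba->; bba->aa

  | aabababbbab => bababbbab => babbbab => bbbab => baab => ab
  | baaabaaabb => aabaaabb => baaabb => aabb => bb
  | baaababbba => aababbba => babbba => bbba => baa => a
  | baabaabbaba => abaabbaba => aabbaba => bbaba => aaba => ba => ε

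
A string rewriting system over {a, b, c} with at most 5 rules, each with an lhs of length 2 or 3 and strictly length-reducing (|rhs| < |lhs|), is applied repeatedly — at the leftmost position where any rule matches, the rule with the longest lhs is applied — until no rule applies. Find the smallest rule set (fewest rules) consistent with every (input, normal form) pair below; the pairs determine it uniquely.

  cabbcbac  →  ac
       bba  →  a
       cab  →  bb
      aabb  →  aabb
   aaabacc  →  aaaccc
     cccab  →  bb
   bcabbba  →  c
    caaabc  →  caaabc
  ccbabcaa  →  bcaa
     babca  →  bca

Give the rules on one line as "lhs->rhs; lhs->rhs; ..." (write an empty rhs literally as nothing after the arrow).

ba->c; bba->a; cab->bb; cb->b

  | cabbcbac => bbbcbac => bbbbac => bbac => ac
  | bba => a
  | cab => bb
  | aabb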